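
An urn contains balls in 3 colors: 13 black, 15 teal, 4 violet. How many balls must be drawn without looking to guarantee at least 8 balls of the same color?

19

In the worst case we take at most 7 of each color, but all 4 violet (fewer than 7), giving 7 + 7 + 4 = 18.
One more ball then forces some color to 8, so 18 + 1 = 19.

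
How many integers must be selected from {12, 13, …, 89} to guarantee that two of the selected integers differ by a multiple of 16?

17

Group the integers by remainder mod 16; there are 16 residue classes, each nonempty in this range.
Choosing one from each class (16 integers) avoids any shared remainder.
One more choice must repeat a class, so two differ by a multiple of 16. Hence 16 + 1 = 17.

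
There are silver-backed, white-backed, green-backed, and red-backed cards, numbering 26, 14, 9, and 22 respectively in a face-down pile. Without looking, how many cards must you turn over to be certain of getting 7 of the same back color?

25

The worst case takes 6 cards of each back color without reaching 7 of any: 4 × 6 = 24.
The next card must bring some back color to 7, so 24 + 1 = 25.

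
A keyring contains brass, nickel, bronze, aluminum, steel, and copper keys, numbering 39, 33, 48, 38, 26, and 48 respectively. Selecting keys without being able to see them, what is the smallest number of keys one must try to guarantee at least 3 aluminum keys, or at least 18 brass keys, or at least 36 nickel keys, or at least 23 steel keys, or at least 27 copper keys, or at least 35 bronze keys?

Each of the 6 types has its own threshold; avoid all of them simultaneously.
The worst case stops just short of every target: 17 brass, all 33 nickel, 34 bronze, 2 aluminum, 22 steel, 26 copper — 17 + 33 + 34 + 2 + 22 + 26 = 134 keys.
One more key must push some type to its target, so 134 + 1 = 135.

135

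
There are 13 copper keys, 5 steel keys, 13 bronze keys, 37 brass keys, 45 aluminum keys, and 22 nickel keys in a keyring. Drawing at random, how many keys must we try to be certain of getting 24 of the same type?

100

Treat the 6 types as pigeonholes.
In the worst case we take at most 23 of each type, but all 13 copper, all 5 steel, all 13 bronze, and all 22 nickel (fewer than 23), giving 13 + 5 + 13 + 23 + 23 + 22 = 99.
One more key then forces some type to 24, so 99 + 1 = 100.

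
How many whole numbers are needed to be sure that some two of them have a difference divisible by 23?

Two integers differ by a multiple of 23 exactly when they share a remainder mod 23.
There are 23 residue classes mod 23, so 23 integers can all lie in distinct classes.
One more integer must repeat a residue, giving a difference divisible by 23. So n = 23 + 1 = 24.

24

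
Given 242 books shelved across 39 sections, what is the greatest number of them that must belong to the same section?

7

The 242 books fall into 39 sections.
If each of the 39 sections held at most 6, the total would be at most 39 × 6 = 234 < 242, a contradiction.
So at least one holds ⌈242/39⌉ = 7.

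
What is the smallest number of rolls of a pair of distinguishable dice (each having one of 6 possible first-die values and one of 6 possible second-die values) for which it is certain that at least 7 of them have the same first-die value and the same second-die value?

217

There are 6 × 6 = 36 (first-die value, second-die value) combinations acting as pigeonholes.
With 36 × 6 = 216 rolls of a pair of distinguishable dice we could place exactly 6 in each, with no (first-die value, second-die value) pair reaching 7.
One more forces some (first-die value, second-die value) pair to hold 7, so 216 + 1 = 217.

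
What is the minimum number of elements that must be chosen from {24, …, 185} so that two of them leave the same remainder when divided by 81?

82

Use the pigeonhole principle on residue classes: group the integers by remainder mod 81; there are 81 residue classes, each nonempty in this range.
Choosing one from each class (81 integers) avoids any shared remainder.
One more choice must repeat a class, so two differ by a multiple of 81. Hence 81 + 1 = 82.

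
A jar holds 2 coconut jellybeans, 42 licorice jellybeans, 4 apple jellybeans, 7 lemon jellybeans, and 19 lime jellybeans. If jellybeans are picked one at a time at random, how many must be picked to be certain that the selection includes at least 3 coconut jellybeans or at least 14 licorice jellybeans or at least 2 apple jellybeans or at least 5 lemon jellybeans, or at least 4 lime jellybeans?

The worst case stops just short of every target: 2 coconut, 13 licorice, 1 apple, 4 lemon, 3 lime — 2 + 13 + 1 + 4 + 3 = 23 jellybeans.
One more jellybean must push some flavor to its target, so 23 + 1 = 24.

24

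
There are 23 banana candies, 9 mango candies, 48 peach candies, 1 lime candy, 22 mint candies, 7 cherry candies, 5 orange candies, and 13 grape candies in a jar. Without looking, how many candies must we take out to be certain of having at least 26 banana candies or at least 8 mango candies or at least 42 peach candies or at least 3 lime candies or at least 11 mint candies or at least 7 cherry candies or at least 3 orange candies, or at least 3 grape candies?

93

The worst case stops just short of every target: all 23 banana, 7 mango, 41 peach, all 1 lime, 10 mint, 6 cherry, 2 orange, 2 grape — 23 + 7 + 41 + 1 + 10 + 6 + 2 + 2 = 92 candies.
One more candy must push some flavor to its target, so 92 + 1 = 93.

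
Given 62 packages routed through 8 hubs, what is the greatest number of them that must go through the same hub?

The 62 packages fall into 8 hubs.
If each of the 8 hubs held at most 7, the total would be at most 8 × 7 = 56 < 62, a contradiction.
So at least one holds ⌈62/8⌉ = 8.

8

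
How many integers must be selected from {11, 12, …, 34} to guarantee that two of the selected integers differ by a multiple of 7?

8

Group the integers by remainder mod 7; there are 7 residue classes, each nonempty in this range.
Choosing one from each class (7 integers) avoids any shared remainder.
One more choice must repeat a class, so two differ by a multiple of 7. Hence 7 + 1 = 8.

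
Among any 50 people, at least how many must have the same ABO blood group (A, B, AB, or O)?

13

There are 4 ABO blood groups, which serve as the pigeonholes.
If each of the 4 ABO blood groups held at most 12, the total would be at most 4 × 12 = 48 < 50, a contradiction.
So at least one holds ⌈50/4⌉ = 13.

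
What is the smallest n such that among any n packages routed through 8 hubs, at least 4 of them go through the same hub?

There are 8 hubs acting as pigeonholes.
With 8 × 3 = 24 packages we could place exactly 3 in each, with no class reaching 4.
One more forces some class to hold 4, so 24 + 1 = 25.

25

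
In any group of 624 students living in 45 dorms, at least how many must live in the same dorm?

The 624 students fall into 45 dorms.
If each of the 45 dorms held at most 13, the total would be at most 45 × 13 = 585 < 624, a contradiction.
So at least one holds ⌈624/45⌉ = 14.

14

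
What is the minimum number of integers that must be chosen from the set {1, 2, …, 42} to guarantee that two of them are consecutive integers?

22

Partition {1, …, 42} into 21 pairs: {1,2}, {3,4}, …, {41,42}.
Choosing 21 integers — say the 21 even numbers 2, 4, …, 42 — takes one from each pair and avoids the property.
Choosing 22 forces two into the same pair by pigeonhole, and those are consecutive. So 22.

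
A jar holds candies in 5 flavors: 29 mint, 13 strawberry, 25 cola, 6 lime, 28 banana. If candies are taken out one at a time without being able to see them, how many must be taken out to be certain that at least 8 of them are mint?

80

To avoid mint candies as long as possible, exhaust the other 4 flavors first.
The worst case draws every non-mint candy first: 13 + 25 + 6 + 28 = 72.
The next 8 draws are then forced to be mint, giving 72 + 8 = 80.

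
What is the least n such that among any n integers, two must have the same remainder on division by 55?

56

Two integers differ by a multiple of 55 exactly when they share a remainder mod 55.
There are 55 residue classes mod 55, so 55 integers can all lie in distinct classes.
One more integer must repeat a residue, giving a difference divisible by 55. So n = 55 + 1 = 56.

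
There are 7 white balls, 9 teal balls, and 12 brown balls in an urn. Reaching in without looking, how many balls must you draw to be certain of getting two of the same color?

The worst case takes 1 ball of each color without reaching 2 of any: 3 × 1 = 3.
The next ball must bring some color to 2, so 3 + 1 = 4.

4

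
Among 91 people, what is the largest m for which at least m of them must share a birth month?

8

There are 12 months of the year, which serve as the pigeonholes.
If each of the 12 months of the year held at most 7, the total would be at most 12 × 7 = 84 < 91, a contradiction.
So at least one holds ⌈91/12⌉ = 8.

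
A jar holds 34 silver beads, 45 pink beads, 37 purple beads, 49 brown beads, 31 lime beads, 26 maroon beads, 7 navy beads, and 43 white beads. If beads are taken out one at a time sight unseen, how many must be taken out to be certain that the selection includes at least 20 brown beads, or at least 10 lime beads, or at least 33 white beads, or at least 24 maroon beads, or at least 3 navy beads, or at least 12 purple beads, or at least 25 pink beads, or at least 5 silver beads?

125

Each of the 8 colors has its own threshold; avoid all of them simultaneously.
The worst case stops just short of every target: 4 silver, 24 pink, 11 purple, 19 brown, 9 lime, 23 maroon, 2 navy, 32 white — 4 + 24 + 11 + 19 + 9 + 23 + 2 + 32 = 124 beads.
One more bead must push some color to its target, so 124 + 1 = 125.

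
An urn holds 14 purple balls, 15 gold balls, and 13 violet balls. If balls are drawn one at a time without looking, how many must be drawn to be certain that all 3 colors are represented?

The hardest color to obtain is violet: we could draw every other ball first — 42 − 13 = 29 balls — without a single violet one.
The next draw must be violet, so 29 + 1 = 30.

30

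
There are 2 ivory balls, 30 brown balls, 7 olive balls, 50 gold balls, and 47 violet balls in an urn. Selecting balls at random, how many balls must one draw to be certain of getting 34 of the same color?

Treat the 5 colors as pigeonholes.
In the worst case we take at most 33 of each color, but all 2 ivory, all 30 brown, and all 7 olive (fewer than 33), giving 2 + 30 + 7 + 33 + 33 = 105.
One more ball then forces some color to 34, so 105 + 1 = 106.

106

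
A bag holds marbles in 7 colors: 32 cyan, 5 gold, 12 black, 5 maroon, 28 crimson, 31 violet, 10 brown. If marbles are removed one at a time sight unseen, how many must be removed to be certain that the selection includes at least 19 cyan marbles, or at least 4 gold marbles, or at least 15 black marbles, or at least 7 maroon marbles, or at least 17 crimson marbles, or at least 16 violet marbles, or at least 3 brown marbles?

72

The worst case stops just short of every target: 18 cyan, 3 gold, all 12 black, all 5 maroon, 16 crimson, 15 violet, 2 brown — 18 + 3 + 12 + 5 + 16 + 15 + 2 = 71 marbles.
One more marble must push some color to its target, so 71 + 1 = 72.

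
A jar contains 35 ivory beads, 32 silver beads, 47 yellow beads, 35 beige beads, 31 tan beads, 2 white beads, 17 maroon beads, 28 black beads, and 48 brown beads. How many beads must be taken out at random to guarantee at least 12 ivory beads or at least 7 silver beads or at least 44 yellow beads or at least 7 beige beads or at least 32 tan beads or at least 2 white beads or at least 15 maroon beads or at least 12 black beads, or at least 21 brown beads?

144

The worst case stops just short of every target: 11 ivory, 6 silver, 43 yellow, 6 beige, 31 tan, 1 white, 14 maroon, 11 black, 20 brown — 11 + 6 + 43 + 6 + 31 + 1 + 14 + 11 + 20 = 143 beads.
One more bead must push some color to its target, so 143 + 1 = 144.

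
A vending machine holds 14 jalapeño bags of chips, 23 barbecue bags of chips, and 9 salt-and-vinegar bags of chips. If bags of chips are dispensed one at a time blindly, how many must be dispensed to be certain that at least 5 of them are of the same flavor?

The worst case takes 4 bags of chips of each flavor without reaching 5 of any: 3 × 4 = 12.
The next bag of chips must bring some flavor to 5, so 12 + 1 = 13.

13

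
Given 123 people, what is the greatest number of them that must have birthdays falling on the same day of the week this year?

There are 7 days of the week, which serve as the pigeonholes.
If each of the 7 days of the week held at most 17, the total would be at most 7 × 17 = 119 < 123, a contradiction.
So at least one holds ⌈123/7⌉ = 18.

18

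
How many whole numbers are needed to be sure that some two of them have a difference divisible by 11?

12

Two integers differ by a multiple of 11 exactly when they share a remainder mod 11.
There are 11 residue classes mod 11, so 11 integers can all lie in distinct classes.
One more integer must repeat a residue, giving a difference divisible by 11. So n = 11 + 1 = 12.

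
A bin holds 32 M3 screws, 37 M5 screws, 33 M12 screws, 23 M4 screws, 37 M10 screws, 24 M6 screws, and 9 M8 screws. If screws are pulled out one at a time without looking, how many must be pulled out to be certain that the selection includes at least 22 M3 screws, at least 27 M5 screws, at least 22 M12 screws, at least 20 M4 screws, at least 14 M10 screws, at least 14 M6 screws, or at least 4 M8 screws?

The worst case stops just short of every target: 21 M3, 26 M5, 21 M12, 19 M4, 13 M10, 13 M6, 3 M8 — 21 + 26 + 21 + 19 + 13 + 13 + 3 = 116 screws.
One more screw must push some size to its target, so 116 + 1 = 117.

117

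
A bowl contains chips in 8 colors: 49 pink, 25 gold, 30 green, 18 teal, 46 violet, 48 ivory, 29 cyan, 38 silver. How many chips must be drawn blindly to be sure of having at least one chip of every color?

The hardest color to obtain is teal: we could draw every other chip first — 283 − 18 = 265 chips — without a single teal one.
The next draw must be teal, so 265 + 1 = 266.

266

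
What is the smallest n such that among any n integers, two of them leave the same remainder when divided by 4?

5

There are 4 residue classes modulo 4 acting as pigeonholes.
With 4 integers we could place one in each, avoiding any repeat.
One more forces some class to hold 2, so 4 + 1 = 5.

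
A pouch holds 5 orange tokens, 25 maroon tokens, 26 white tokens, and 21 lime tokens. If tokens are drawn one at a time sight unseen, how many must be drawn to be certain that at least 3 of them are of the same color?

Treat the 4 colors as pigeonholes.
The worst case takes 2 tokens of each color without reaching 3 of any: 4 × 2 = 8.
The next token must bring some color to 3, so 8 + 1 = 9.

9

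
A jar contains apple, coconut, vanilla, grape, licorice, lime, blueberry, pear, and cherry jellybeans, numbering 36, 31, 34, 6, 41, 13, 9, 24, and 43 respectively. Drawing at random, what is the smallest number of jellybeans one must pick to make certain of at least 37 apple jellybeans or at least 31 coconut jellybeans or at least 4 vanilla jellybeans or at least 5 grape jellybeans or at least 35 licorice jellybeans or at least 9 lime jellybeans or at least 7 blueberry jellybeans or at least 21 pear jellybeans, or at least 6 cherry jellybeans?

147

The worst case stops just short of every target: 36 apple, 30 coconut, 3 vanilla, 4 grape, 34 licorice, 8 lime, 6 blueberry, 20 pear, 5 cherry — 36 + 30 + 3 + 4 + 34 + 8 + 6 + 20 + 5 = 146 jellybeans.
One more jellybean must push some flavor to its target, so 146 + 1 = 147.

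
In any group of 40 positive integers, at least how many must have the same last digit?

4

If each of the 10 possible last digits held at most 3, the total would be at most 10 × 3 = 30 < 40, a contradiction.
So at least one holds ⌈40/10⌉ = 4.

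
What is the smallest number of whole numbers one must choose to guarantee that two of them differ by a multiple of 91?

Two integers differ by a multiple of 91 exactly when they share a remainder mod 91.
There are 91 residue classes mod 91, so 91 integers can all lie in distinct classes.
One more integer must repeat a residue, giving a difference divisible by 91. So n = 91 + 1 = 92.

92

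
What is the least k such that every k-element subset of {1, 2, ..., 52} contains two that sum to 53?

27

Partition {1, …, 52} into 26 pairs: {1,52}, {2,51}, …, {26,27}.
Choosing 26 integers — say the integers 1 through 26 — takes one from each pair and avoids the property.
Choosing 27 forces two into the same pair by pigeonhole, and those sum to 53. So 27.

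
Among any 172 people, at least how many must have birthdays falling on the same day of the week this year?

There are 7 days of the week, which serve as the pigeonholes.
If each of the 7 days of the week held at most 24, the total would be at most 7 × 24 = 168 < 172, a contradiction.
So at least one holds ⌈172/7⌉ = 25.

25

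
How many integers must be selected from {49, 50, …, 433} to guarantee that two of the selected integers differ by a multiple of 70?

71

Group the integers by remainder mod 70; there are 70 residue classes, each nonempty in this range.
Choosing one from each class (70 integers) avoids any shared remainder.
One more choice must repeat a class, so two differ by a multiple of 70. Hence 70 + 1 = 71.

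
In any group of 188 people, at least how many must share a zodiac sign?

16

There are 12 zodiac signs, which serve as the pigeonholes.
If each of the 12 zodiac signs held at most 15, the total would be at most 12 × 15 = 180 < 188, a contradiction.
So at least one holds ⌈188/12⌉ = 16.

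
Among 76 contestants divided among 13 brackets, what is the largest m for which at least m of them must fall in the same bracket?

The 76 contestants fall into 13 brackets.
If each of the 13 brackets held at most 5, the total would be at most 13 × 5 = 65 < 76, a contradiction.
So at least one holds ⌈76/13⌉ = 6.

6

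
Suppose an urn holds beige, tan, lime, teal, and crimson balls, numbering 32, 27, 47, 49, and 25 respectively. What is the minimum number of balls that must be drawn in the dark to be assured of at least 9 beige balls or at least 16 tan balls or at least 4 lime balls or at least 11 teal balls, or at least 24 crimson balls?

60

Each of the 5 colors has its own threshold; avoid all of them simultaneously.
The worst case stops just short of every target: 8 beige, 15 tan, 3 lime, 10 teal, 23 crimson — 8 + 15 + 3 + 10 + 23 = 59 balls.
One more ball must push some color to its target, so 59 + 1 = 60.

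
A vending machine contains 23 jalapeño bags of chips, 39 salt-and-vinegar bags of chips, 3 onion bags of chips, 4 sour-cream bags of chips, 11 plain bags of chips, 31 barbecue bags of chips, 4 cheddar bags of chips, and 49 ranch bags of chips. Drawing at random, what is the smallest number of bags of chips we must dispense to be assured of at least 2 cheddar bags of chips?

162

The worst case draws every non-cheddar bag of chips first: 23 + 39 + 3 + 4 + 11 + 31 + 49 = 160.
The next 2 draws are then forced to be cheddar, giving 160 + 2 = 162.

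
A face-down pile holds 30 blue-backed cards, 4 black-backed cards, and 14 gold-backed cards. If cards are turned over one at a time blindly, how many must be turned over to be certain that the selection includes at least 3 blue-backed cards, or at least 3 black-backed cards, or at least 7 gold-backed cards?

11

Each of the 3 back colors has its own threshold; avoid all of them simultaneously.
The worst case stops just short of every target: 2 blue-backed, 2 black-backed, 6 gold-backed — 2 + 2 + 6 = 10 cards.
One more card must push some back color to its target, so 10 + 1 = 11.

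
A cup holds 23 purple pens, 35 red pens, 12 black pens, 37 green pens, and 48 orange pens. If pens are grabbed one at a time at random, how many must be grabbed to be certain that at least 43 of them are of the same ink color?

In the worst case we take at most 42 of each ink color, but all 23 purple, all 35 red, all 12 black, and all 37 green (fewer than 42), giving 23 + 35 + 12 + 37 + 42 = 149.
One more pen then forces some ink color to 43, so 149 + 1 = 150.

150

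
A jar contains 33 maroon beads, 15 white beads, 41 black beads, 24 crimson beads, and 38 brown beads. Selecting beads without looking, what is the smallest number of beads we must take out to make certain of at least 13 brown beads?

126

To avoid brown beads as long as possible, exhaust the other 4 colors first.
The worst case draws every non-brown bead first: 33 + 15 + 41 + 24 = 113.
The next 13 draws are then forced to be brown, giving 113 + 13 = 126.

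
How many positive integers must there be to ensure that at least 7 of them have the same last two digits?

601

There are 100 possible two-digit endings acting as pigeonholes.
With 100 × 6 = 600 positive integers we could place exactly 6 in each, with no class reaching 7.
One more forces some class to hold 7, so 600 + 1 = 601.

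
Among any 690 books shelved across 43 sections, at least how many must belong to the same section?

If each of the 43 sections held at most 16, the total would be at most 43 × 16 = 688 < 690, a contradiction.
So at least one holds ⌈690/43⌉ = 17.

17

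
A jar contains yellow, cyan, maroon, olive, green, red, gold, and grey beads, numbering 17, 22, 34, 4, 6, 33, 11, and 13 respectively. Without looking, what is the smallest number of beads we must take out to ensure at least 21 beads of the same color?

Treat the 8 colors as pigeonholes.
In the worst case we take at most 20 of each color, but all 17 yellow, all 4 olive, all 6 green, all 11 gold, and all 13 grey (fewer than 20), giving 17 + 20 + 20 + 4 + 6 + 20 + 11 + 13 = 111.
One more bead then forces some color to 21, so 111 + 1 = 112.

112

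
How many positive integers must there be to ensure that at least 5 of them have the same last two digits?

401

There are 100 possible two-digit endings acting as pigeonholes.
With 100 × 4 = 400 positive integers we could place exactly 4 in each, with no class reaching 5.
One more forces some class to hold 5, so 400 + 1 = 401.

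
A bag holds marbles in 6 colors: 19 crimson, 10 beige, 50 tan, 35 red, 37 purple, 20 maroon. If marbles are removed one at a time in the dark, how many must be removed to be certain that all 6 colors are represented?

The hardest color to obtain is beige: we could draw every other marble first — 171 − 10 = 161 marbles — without a single beige one.
The next draw must be beige, so 161 + 1 = 162.

162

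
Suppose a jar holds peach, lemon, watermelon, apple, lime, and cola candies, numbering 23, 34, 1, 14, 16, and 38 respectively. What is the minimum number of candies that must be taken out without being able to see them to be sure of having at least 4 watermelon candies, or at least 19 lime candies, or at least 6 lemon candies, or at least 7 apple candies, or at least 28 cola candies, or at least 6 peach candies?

The worst case stops just short of every target: 5 peach, 5 lemon, all 1 watermelon, 6 apple, all 16 lime, 27 cola — 5 + 5 + 1 + 6 + 16 + 27 = 60 candies.
One more candy must push some flavor to its target, so 60 + 1 = 61.

61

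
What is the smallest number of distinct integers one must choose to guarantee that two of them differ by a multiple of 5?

6

Two integers differ by a multiple of 5 exactly when they share a remainder mod 5.
There are 5 residue classes mod 5, so 5 integers can all lie in distinct classes.
One more integer must repeat a residue, giving a difference divisible by 5. So n = 5 + 1 = 6.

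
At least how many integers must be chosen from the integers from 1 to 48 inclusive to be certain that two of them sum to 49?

Partition {1, …, 48} into 24 pairs: {1,48}, {2,47}, …, {24,25}.
Choosing 24 integers — say the integers 1 through 24 — takes one from each pair and avoids the property.
Choosing 25 forces two into the same pair by pigeonhole, and those sum to 49. So 25.

25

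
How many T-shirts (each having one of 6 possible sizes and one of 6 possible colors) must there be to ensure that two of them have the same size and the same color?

There are 6 × 6 = 36 (size, color) combinations acting as pigeonholes.
With 36 T-shirts we could place one in each, avoiding any repeat.
One more forces some (size, color) pair to hold 2, so 36 + 1 = 37.

37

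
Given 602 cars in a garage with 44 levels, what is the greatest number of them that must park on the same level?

If each of the 44 levels held at most 13, the total would be at most 44 × 13 = 572 < 602, a contradiction.
So at least one holds ⌈602/44⌉ = 14.

14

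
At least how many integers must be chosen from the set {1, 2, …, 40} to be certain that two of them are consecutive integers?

21

Partition {1, …, 40} into 20 pairs: {1,2}, {3,4}, …, {39,40}.
Choosing 20 integers — say the 20 even numbers 2, 4, …, 40 — takes one from each pair and avoids the property.
Choosing 21 forces two into the same pair by pigeonhole, and those are consecutive. So 21.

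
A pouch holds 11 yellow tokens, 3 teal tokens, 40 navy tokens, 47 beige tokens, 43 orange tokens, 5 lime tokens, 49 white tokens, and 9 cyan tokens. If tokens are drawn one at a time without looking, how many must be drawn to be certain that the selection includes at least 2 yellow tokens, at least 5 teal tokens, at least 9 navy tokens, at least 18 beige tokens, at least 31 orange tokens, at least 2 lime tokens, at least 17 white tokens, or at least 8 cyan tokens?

The worst case stops just short of every target: 1 yellow, all 3 teal, 8 navy, 17 beige, 30 orange, 1 lime, 16 white, 7 cyan — 1 + 3 + 8 + 17 + 30 + 1 + 16 + 7 = 83 tokens.
One more token must push some color to its target, so 83 + 1 = 84.

84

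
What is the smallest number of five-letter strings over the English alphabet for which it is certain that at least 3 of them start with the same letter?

There are 26 possible first letters acting as pigeonholes.
With 26 × 2 = 52 five-letter strings over the English alphabet we could place exactly 2 in each, with no class reaching 3.
One more forces some class to hold 3, so 52 + 1 = 53.

53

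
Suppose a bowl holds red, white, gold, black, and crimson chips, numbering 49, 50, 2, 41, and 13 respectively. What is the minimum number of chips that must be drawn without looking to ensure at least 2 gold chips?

155

To avoid gold chips as long as possible, exhaust the other 4 colors first.
The worst case draws every non-gold chip first: 49 + 50 + 41 + 13 = 153.
The next 2 draws are then forced to be gold, giving 153 + 2 = 155.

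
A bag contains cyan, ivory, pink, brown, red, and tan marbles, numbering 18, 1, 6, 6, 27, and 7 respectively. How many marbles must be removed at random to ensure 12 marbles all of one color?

Treat the 6 colors as pigeonholes.
In the worst case we take at most 11 of each color, but all 1 ivory, all 6 pink, all 6 brown, and all 7 tan (fewer than 11), giving 11 + 1 + 6 + 6 + 11 + 7 = 42.
One more marble then forces some color to 12, so 42 + 1 = 43.

43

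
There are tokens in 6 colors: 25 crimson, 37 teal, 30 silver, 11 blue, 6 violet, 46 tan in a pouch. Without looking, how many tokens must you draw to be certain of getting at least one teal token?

The worst case draws every non-teal token first: 25 + 30 + 11 + 6 + 46 = 118.
The next draw is then forced to be teal, giving 118 + 1 = 119.

119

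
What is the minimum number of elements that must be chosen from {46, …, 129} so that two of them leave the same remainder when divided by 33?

Group the integers by remainder mod 33; there are 33 residue classes, each nonempty in this range.
Choosing one from each class (33 integers) avoids any shared remainder.
One more choice must repeat a class, so two differ by a multiple of 33. Hence 33 + 1 = 34.

34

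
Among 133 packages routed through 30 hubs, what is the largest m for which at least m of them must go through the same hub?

The 133 packages fall into 30 hubs.
If each of the 30 hubs held at most 4, the total would be at most 30 × 4 = 120 < 133, a contradiction.
So at least one holds ⌈133/30⌉ = 5.

5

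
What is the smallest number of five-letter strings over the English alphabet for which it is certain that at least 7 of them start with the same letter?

157

There are 26 possible first letters acting as pigeonholes.
With 26 × 6 = 156 five-letter strings over the English alphabet we could place exactly 6 in each, with no class reaching 7.
One more forces some class to hold 7, so 156 + 1 = 157.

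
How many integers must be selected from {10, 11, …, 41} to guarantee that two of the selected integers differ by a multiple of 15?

Group the integers by remainder mod 15; there are 15 residue classes, each nonempty in this range.
Choosing one from each class (15 integers) avoids any shared remainder.
One more choice must repeat a class, so two differ by a multiple of 15. Hence 15 + 1 = 16.

16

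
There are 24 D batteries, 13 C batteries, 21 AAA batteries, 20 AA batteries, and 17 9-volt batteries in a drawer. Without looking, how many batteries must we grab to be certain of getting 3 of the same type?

11

Treat the 5 types as pigeonholes.
The worst case takes 2 batteries of each type without reaching 3 of any: 5 × 2 = 10.
The next battery must bring some type to 3, so 10 + 1 = 11.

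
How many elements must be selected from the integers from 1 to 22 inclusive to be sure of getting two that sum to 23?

12

Partition {1, …, 22} into 11 pairs: {1,22}, {2,21}, …, {11,12}.
Choosing 11 integers — say the integers 1 through 11 — takes one from each pair and avoids the property.
Choosing 12 forces two into the same pair by pigeonhole, and those sum to 23. So 12.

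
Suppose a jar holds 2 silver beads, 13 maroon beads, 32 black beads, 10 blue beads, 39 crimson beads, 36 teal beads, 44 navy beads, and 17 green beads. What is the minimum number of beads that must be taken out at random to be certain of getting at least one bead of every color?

192

The hardest color to obtain is silver: we could draw every other bead first — 193 − 2 = 191 beads — without a single silver one.
The next draw must be silver, so 191 + 1 = 192.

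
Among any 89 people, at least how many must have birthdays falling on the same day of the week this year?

13

The 89 people fall into 7 days of the week.
If each of the 7 days of the week held at most 12, the total would be at most 7 × 12 = 84 < 89, a contradiction.
So at least one holds ⌈89/7⌉ = 13.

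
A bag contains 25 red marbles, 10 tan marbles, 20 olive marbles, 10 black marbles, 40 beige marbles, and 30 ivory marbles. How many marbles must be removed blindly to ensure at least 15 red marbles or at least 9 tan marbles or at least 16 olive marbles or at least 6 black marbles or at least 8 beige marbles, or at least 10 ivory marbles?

59

The worst case stops just short of every target: 14 red, 8 tan, 15 olive, 5 black, 7 beige, 9 ivory — 14 + 8 + 15 + 5 + 7 + 9 = 58 marbles.
One more marble must push some color to its target, so 58 + 1 = 59.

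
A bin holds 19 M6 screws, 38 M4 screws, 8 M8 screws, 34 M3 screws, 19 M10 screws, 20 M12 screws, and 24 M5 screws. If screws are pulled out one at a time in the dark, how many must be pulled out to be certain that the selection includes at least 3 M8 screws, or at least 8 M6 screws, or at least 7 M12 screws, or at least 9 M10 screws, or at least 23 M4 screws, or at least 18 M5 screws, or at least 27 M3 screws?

The worst case stops just short of every target: 7 M6, 22 M4, 2 M8, 26 M3, 8 M10, 6 M12, 17 M5 — 7 + 22 + 2 + 26 + 8 + 6 + 17 = 88 screws.
One more screw must push some size to its target, so 88 + 1 = 89.

89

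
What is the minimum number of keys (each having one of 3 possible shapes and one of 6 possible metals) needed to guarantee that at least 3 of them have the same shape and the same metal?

There are 3 × 6 = 18 (shape, metal) combinations acting as pigeonholes.
With 18 × 2 = 36 keys we could place exactly 2 in each, with no (shape, metal) pair reaching 3.
One more forces some (shape, metal) pair to hold 3, so 36 + 1 = 37.

37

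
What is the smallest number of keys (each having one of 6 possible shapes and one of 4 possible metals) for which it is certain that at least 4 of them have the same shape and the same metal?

73

There are 6 × 4 = 24 (shape, metal) combinations acting as pigeonholes.
With 24 × 3 = 72 keys we could place exactly 3 in each, with no (shape, metal) pair reaching 4.
One more forces some (shape, metal) pair to hold 4, so 72 + 1 = 73.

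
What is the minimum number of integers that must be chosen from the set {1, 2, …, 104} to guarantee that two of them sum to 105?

Partition {1, …, 104} into 52 pairs: {1,104}, {2,103}, …, {52,53}.
Choosing 52 integers — say the integers 1 through 52 — takes one from each pair and avoids the property.
Choosing 53 forces two into the same pair by pigeonhole, and those sum to 105. So 53.

53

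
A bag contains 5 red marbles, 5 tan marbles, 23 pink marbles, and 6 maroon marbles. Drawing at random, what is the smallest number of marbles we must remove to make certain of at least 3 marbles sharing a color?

9

Treat the 4 colors as pigeonholes.
The worst case takes 2 marbles of each color without reaching 3 of any: 4 × 2 = 8.
The next marble must bring some color to 3, so 8 + 1 = 9.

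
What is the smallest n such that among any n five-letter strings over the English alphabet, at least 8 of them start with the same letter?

There are 26 possible first letters acting as pigeonholes.
With 26 × 7 = 182 five-letter strings over the English alphabet we could place exactly 7 in each, with no class reaching 8.
One more forces some class to hold 8, so 182 + 1 = 183.

183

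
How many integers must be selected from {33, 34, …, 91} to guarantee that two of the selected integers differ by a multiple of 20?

21

Use the pigeonhole principle on residue classes: group the integers by remainder mod 20; there are 20 residue classes, each nonempty in this range.
Choosing one from each class (20 integers) avoids any shared remainder.
One more choice must repeat a class, so two differ by a multiple of 20. Hence 20 + 1 = 21.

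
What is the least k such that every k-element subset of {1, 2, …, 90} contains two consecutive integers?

Partition {1, …, 90} into 45 pairs: {1,2}, {3,4}, …, {89,90}.
Choosing 45 integers — say the 45 even numbers 2, 4, …, 90 — takes one from each pair and avoids the property.
Choosing 46 forces two into the same pair by pigeonhole, and those are consecutive. So 46.

46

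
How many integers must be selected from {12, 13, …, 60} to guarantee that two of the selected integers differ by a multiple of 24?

25

Use the pigeonhole principle on residue classes: group the integers by remainder mod 24; there are 24 residue classes, each nonempty in this range.
Choosing one from each class (24 integers) avoids any shared remainder.
One more choice must repeat a class, so two differ by a multiple of 24. Hence 24 + 1 = 25.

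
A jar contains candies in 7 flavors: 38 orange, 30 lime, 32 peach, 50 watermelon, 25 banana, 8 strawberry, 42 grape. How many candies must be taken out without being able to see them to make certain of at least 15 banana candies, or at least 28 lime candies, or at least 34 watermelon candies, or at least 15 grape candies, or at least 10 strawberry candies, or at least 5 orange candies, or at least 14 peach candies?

The worst case stops just short of every target: 4 orange, 27 lime, 13 peach, 33 watermelon, 14 banana, all 8 strawberry, 14 grape — 4 + 27 + 13 + 33 + 14 + 8 + 14 = 113 candies.
One more candy must push some flavor to its target, so 113 + 1 = 114.

114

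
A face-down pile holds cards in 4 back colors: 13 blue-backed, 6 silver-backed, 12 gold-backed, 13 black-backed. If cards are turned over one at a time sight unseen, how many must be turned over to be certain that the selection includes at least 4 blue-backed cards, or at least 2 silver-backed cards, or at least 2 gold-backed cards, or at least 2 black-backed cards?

7

The worst case stops just short of every target: 3 blue-backed, 1 silver-backed, 1 gold-backed, 1 black-backed — 3 + 1 + 1 + 1 = 6 cards.
One more card must push some back color to its target, so 6 + 1 = 7.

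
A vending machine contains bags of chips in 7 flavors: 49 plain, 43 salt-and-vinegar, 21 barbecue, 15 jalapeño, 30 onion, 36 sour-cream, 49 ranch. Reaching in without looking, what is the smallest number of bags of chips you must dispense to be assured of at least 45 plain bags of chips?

The worst case draws every non-plain bag of chips first: 43 + 21 + 15 + 30 + 36 + 49 = 194.
The next 45 draws are then forced to be plain, giving 194 + 45 = 239.

239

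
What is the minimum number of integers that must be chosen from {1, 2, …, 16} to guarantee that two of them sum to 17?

9

Partition {1, …, 16} into 8 pairs: {1,16}, {2,15}, …, {8,9}.
Choosing 8 integers — say the integers 1 through 8 — takes one from each pair and avoids the property.
Choosing 9 forces two into the same pair by pigeonhole, and those sum to 17. So 9.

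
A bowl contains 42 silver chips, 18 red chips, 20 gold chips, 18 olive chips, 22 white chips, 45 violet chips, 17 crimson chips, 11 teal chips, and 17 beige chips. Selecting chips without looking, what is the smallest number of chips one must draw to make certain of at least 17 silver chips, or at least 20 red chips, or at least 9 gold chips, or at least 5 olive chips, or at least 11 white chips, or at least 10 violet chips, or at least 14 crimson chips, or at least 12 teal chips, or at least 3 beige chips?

The worst case stops just short of every target: 16 silver, all 18 red, 8 gold, 4 olive, 10 white, 9 violet, 13 crimson, 11 teal, 2 beige — 16 + 18 + 8 + 4 + 10 + 9 + 13 + 11 + 2 = 91 chips.
One more chip must push some color to its target, so 91 + 1 = 92.

92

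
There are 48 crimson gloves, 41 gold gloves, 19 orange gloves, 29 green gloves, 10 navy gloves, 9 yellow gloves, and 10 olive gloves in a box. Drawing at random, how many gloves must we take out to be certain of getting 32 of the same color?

In the worst case we take at most 31 of each color, but all 19 orange, all 29 green, all 10 navy, all 9 yellow, and all 10 olive (fewer than 31), giving 31 + 31 + 19 + 29 + 10 + 9 + 10 = 139.
One more glove then forces some color to 32, so 139 + 1 = 140.

140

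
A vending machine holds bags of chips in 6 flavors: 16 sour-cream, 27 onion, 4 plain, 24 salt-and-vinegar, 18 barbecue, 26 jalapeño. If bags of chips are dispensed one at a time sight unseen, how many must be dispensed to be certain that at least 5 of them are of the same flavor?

Treat the 6 flavors as pigeonholes.
The worst case takes 4 bags of chips of each flavor without reaching 5 of any: 6 × 4 = 24.
The next bag of chips must bring some flavor to 5, so 24 + 1 = 25.

25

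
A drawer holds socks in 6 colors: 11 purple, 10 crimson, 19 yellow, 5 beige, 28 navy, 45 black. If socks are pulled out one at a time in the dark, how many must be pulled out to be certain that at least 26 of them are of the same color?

In the worst case we take at most 25 of each color, but all 11 purple, all 10 crimson, all 19 yellow, and all 5 beige (fewer than 25), giving 11 + 10 + 19 + 5 + 25 + 25 = 95.
One more sock then forces some color to 26, so 95 + 1 = 96.

96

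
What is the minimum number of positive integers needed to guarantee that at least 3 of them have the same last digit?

There are 10 possible last digits acting as pigeonholes.
With 10 × 2 = 20 positive integers we could place exactly 2 in each, with no class reaching 3.
One more forces some class to hold 3, so 20 + 1 = 21.

21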